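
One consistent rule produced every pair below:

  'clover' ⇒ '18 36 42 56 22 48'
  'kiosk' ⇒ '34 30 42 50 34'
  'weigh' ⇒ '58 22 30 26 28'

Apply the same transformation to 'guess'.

c(#3)→18 and l(#12)→36: differences scale by 2, so n = 2·pos + 12. With a=1..z=26, the number is 2·pos + 12.
For guess: g=7→26, u=21→54, e=5→22, s=19→50, s=19→50.

26 54 22 50 50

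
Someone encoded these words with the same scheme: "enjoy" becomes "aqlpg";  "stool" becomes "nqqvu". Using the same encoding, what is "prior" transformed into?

Read the word backwards and shift each letter +2.
Applying it to prior: reverse → roirp; then shift: r+2=t, o+2=q, i+2=k, r+2=t, p+2=r.

tqktr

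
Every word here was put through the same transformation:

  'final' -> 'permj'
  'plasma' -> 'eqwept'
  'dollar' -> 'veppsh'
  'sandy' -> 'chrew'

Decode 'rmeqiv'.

remain

Two steps: reverse the string, then apply a Caesar shift of +4.
Reversing it on rmeqiv: shift back: r−4=n, m−4=i, e−4=a, q−4=m, i−4=e, v−4=r → niamer; then reverse → remain.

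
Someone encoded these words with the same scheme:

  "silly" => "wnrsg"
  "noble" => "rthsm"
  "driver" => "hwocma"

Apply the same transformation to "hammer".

In silly: s→w is +4, i→n is +5, l→r is +6, l→s is +7 — the shift increases by 1 each position. The shift increases by 1 at each position, starting from +4: 4, 5, 6, ….
On hammer: h+4=l, a+5=f, m+6=s, m+7=t, e+8=m, r+9=a.

lfstma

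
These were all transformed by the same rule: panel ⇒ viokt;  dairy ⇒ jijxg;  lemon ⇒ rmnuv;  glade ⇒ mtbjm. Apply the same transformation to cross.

The shifts repeat in a cycle of length 3: positions 0,1,… shift by +6, +8, +1, then the pattern repeats.
On cross: c+6=i, r+8=z, o+1=p, s+6=y, s+8=a.

izpya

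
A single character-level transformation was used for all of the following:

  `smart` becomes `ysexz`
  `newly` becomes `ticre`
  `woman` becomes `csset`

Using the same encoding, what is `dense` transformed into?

jityi

The shift depends on letter class: consonant s→y is +6, but vowel a→e is +4. Vowels shift forward by 4 and consonants shift forward by 6.
Applying it to dense: d(cons)+6=j, e(vowel)+4=i, n(cons)+6=t, s(cons)+6=y, e(vowel)+4=i.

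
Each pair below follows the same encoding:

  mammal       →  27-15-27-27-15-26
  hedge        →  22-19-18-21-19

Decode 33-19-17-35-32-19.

The number is (letter's place in the alphabet, a=1) + 14.
Reversing it on 33-19-17-35-32-19: 33→(33−14)÷1=19=s, 19→(19−14)÷1=5=e, 17→(17−14)÷1=3=c, 35→(35−14)÷1=21=u, 32→(32−14)÷1=18=r, 19→(19−14)÷1=5=e.

secure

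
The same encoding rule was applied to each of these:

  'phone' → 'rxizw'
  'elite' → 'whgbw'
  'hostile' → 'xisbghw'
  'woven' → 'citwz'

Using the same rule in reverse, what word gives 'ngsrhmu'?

This is an affine cipher: with a=0,…,z=25, each position x becomes (9x+12) mod 26.
Undoing it on ngsrhmu: n(13)→3·(13−12)≡3=d; g(6)→3·(6−12)≡8=i; s(18)→3·(18−12)≡18=s; r(17)→3·(17−12)≡15=p; h(7)→3·(7−12)≡11=l; m(12)→3·(12−12)≡0=a; u(20)→3·(20−12)≡24=y (all mod 26).

display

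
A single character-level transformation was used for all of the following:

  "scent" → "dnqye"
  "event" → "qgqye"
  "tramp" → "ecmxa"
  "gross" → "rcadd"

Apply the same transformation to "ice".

The shift depends on letter class: consonant s→d is +11, but vowel e→q is +12. Vowels shift forward by 12 and consonants shift forward by 11.
For ice: i(vowel)+12=u, c(cons)+11=n, e(vowel)+12=q.

unq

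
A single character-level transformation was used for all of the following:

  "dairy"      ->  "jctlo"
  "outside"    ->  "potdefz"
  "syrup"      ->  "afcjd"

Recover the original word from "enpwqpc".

The word is reversed, then every letter is shifted forward by 11.
Decoding enpwqpc: shift back: e−11=t, n−11=c, p−11=e, w−11=l, q−11=f, p−11=e, c−11=r → tcelfer; then reverse → reflect.

reflect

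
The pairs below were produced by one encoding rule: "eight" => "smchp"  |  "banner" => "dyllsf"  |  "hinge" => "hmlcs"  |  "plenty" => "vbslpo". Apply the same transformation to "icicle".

e(4)→s(18) and i(8)→m(12) fit y≡5x+24 (mod 26); the inverse of 5 mod 26 is 21. This is an affine cipher: with a=0,…,z=25, each position x becomes (5x+24) mod 26.
Applying it to icicle: i(8)→5·8+24≡12=m; c(2)→5·2+24≡8=i; i(8)→5·8+24≡12=m; c(2)→5·2+24≡8=i; l(11)→5·11+24≡1=b; e(4)→5·4+24≡18=s (all mod 26).

mimibs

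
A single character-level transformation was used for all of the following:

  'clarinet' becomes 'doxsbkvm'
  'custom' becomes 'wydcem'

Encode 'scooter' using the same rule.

The output letters match the input read backwards, each shifted +10: clarinet reversed is teniralc. Two steps: reverse the string, then apply a Caesar shift of +10.
Applying it to scooter: reverse → retoocs; then shift: r+10=b, e+10=o, t+10=d, o+10=y, o+10=y, c+10=m, s+10=c.

bodyymc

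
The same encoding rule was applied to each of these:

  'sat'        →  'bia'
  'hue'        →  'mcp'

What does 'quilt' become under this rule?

The word is reversed, then every letter is shifted forward by 8.
For quilt: reverse → tliuq; then shift: t+8=b, l+8=t, i+8=q, u+8=c, q+8=y.

btqcy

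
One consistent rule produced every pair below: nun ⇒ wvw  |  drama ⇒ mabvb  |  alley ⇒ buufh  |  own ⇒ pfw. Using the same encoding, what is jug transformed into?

svp

The shift depends on letter class: consonant n→w is +9, but vowel u→v is +1. Vowels shift forward by 1 and consonants shift forward by 9.
Applying it to jug: j(cons)+9=s, u(vowel)+1=v, g(cons)+9=p.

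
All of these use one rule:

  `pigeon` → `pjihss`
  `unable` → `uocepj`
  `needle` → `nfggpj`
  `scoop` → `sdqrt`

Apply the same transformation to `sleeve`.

In pigeon: p→p is +0, i→j is +1, g→i is +2, e→h is +3 — the shift increases by 1 each position. The shift increases by 1 at each position, starting from +0: 0, 1, 2, ….
On sleeve: s+0=s, l+1=m, e+2=g, e+3=h, v+4=z, e+5=j.

smghzj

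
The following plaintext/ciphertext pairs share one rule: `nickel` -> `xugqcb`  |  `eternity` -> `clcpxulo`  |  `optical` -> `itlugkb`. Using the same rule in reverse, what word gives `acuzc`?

n(13)→x(23) and i(8)→u(20) fit y≡11x+10 (mod 26); the inverse of 11 mod 26 is 19. This is an affine cipher: with a=0,…,z=25, each position x becomes (11x+10) mod 26.
Decoding acuzc: a(0)→19·(0−10)≡18=s; c(2)→19·(2−10)≡4=e; u(20)→19·(20−10)≡8=i; z(25)→19·(25−10)≡25=z; c(2)→19·(2−10)≡4=e (all mod 26).

seize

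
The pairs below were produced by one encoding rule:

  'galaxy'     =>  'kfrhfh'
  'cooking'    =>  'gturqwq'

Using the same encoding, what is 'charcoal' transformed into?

In galaxy: g→k is +4, a→f is +5, l→r is +6, a→h is +7 — the shift increases by 1 each position. Letter i (0-indexed) is shifted by i+4, so successive shifts are 4, 5, 6, ….
Applying it to charcoal: c+4=g, h+5=m, a+6=g, r+7=y, c+8=k, o+9=x, a+10=k, l+11=w.

gmgykxkw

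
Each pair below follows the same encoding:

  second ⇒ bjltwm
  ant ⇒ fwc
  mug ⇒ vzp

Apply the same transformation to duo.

The shift depends on letter class: consonant s→b is +9, but vowel e→j is +5. Vowels shift forward by 5 and consonants shift forward by 9.
For duo: d(cons)+9=m, u(vowel)+5=z, o(vowel)+5=t.

mzt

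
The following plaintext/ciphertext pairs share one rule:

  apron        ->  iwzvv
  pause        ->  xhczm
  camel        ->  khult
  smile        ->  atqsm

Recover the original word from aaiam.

It's a Vigenère-style cipher with numeric key [8,7]: position i shifts by key[i mod 2].
Decoding aaiam: a−8=s, a−7=t, i−8=a, a−7=t, m−8=e.

state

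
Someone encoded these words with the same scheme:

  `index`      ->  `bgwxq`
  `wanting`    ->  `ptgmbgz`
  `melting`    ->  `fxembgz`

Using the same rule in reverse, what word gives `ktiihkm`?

rapport

Compare letters: i→b is +19, n→g is +19, d→w is +19 — a constant shift. Every letter moves 19 places later in the alphabet, wrapping around z→a.
Undoing it on ktiihkm: k−19=r, t−19=a, i−19=p, i−19=p, h−19=o, k−19=r, m−19=t.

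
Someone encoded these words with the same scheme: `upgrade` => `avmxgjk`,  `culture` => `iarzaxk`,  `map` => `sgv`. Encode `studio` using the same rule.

yzajou

It's a constant shift of +6 (ROT6).
For studio: s+6=y, t+6=z, u+6=a, d+6=j, i+6=o, o+6=u.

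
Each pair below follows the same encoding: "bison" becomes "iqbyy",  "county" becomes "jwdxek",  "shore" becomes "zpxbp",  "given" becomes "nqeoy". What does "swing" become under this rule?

zerxr

In bison: b→i is +7, i→q is +8, s→b is +9, o→y is +10 — the shift increases by 1 each position. The shift increases by 1 at each position, starting from +7: 7, 8, 9, ….
On swing: s+7=z, w+8=e, i+9=r, n+10=x, g+11=r.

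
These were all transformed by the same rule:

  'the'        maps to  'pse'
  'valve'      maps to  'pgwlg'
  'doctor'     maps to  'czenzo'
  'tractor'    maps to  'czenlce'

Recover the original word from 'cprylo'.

danger

The output letters match the input read backwards, each shifted +11: the reversed is eht. The word is reversed, then every letter is shifted forward by 11.
Decoding cprylo: shift back: c−11=r, p−11=e, r−11=g, y−11=n, l−11=a, o−11=d → regnad; then reverse → danger.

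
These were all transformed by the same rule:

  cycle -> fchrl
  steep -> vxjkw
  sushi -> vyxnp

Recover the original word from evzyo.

brush

In cycle: c→f is +3, y→c is +4, c→h is +5, l→r is +6 — the shift increases by 1 each position. The shift increases by 1 at each position, starting from +3: 3, 4, 5, ….
Undoing it on evzyo: e−3=b, v−4=r, z−5=u, y−6=s, o−7=h.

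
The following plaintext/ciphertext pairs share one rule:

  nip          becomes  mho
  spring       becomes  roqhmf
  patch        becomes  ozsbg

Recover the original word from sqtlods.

trumpet

Compare letters: n→m is +25, i→h is +25, p→o is +25 — a constant shift. Each letter is shifted forward by 25 in the alphabet (a Caesar shift of +25).
Undoing it on sqtlods: s−25=t, q−25=r, t−25=u, l−25=m, o−25=p, d−25=e, s−25=t.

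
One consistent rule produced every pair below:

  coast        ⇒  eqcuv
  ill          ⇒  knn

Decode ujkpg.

Compare letters: c→e is +2, o→q is +2, a→c is +2 — a constant shift. It's a constant shift of +2 (ROT2).
Decoding ujkpg: u−2=s, j−2=h, k−2=i, p−2=n, g−2=e.

shine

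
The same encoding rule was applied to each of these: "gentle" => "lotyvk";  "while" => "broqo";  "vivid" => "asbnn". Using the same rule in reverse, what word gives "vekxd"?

quest

Shifts by position in gentle: pos 0: g→l (+5), pos 1: e→o (+10), pos 2: n→t (+6), pos 3: t→y (+5), pos 4: l→v (+10), pos 5: e→k (+6) — repeating every 3. The shifts repeat in a cycle of length 3: positions 0,1,… shift by +5, +10, +6, then the pattern repeats.
Reversing it on vekxd: v−5=q, e−10=u, k−6=e, x−5=s, d−10=t.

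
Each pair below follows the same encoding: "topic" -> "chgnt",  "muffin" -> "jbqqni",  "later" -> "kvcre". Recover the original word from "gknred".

pliers

Each letter's alphabet position (a=0..z=25) is mapped through 25·x+21 mod 26 — an affine cipher.
Reversing it on gknred: g(6)→25·(6−21)≡15=p; k(10)→25·(10−21)≡11=l; n(13)→25·(13−21)≡8=i; r(17)→25·(17−21)≡4=e; e(4)→25·(4−21)≡17=r; d(3)→25·(3−21)≡18=s (all mod 26).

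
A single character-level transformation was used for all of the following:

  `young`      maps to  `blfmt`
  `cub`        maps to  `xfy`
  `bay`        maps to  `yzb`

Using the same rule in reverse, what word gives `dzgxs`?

Each pair mirrors across the alphabet (y↔b, o↔l, u↔f): positions sum to 25. This is the alphabet-reversal cipher (Atbash): a becomes z, b becomes y, etc.
Decoding dzgxs: d↔w, z↔a, g↔t, x↔c, s↔h.

watch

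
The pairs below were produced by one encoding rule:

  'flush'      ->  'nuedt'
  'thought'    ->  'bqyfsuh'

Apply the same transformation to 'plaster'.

In flush: f→n is +8, l→u is +9, u→e is +10, s→d is +11 — the shift increases by 1 each position. Each letter shifts forward by (position + 8), i.e. 8, 9, 10, … — the shift grows by one for each successive letter.
On plaster: p+8=x, l+9=u, a+10=k, s+11=d, t+12=f, e+13=r, r+14=f.

xukdfrf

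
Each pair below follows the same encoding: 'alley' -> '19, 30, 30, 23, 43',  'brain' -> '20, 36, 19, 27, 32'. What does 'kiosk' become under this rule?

29, 27, 33, 37, 29

The number is (letter's place in the alphabet, a=1) + 18.
Applying it to kiosk: k=11→29, i=9→27, o=15→33, s=19→37, k=11→29.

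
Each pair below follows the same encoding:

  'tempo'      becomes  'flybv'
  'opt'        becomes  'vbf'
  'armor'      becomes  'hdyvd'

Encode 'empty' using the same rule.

lybfk

The rule splits by letter class: vowels +7, consonants +12.
For empty: e(vowel)+7=l, m(cons)+12=y, p(cons)+12=b, t(cons)+12=f, y(cons)+12=k.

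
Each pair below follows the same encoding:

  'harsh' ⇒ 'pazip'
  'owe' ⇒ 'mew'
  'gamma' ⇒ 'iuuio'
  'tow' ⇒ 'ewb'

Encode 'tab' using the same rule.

jib

Two steps: reverse the string, then apply a Caesar shift of +8.
On tab: reverse → bat; then shift: b+8=j, a+8=i, t+8=b.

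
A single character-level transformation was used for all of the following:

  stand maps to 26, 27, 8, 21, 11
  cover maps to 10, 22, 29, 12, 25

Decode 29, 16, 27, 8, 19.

vital

Letters become their 1-based position plus 7 (so a→8, b→9, …).
Decoding 29, 16, 27, 8, 19: 29→(29−7)÷1=22=v, 16→(16−7)÷1=9=i, 27→(27−7)÷1=20=t, 8→(8−7)÷1=1=a, 19→(19−7)÷1=12=l.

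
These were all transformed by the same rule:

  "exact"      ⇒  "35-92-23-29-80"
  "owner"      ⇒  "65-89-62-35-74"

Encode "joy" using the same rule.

50-65-95

e(#5)→35 and x(#24)→92: differences scale by 3, so n = 3·pos + 20. With a=1..z=26, the number is 3·pos + 20.
For joy: j=10→50, o=15→65, y=25→95.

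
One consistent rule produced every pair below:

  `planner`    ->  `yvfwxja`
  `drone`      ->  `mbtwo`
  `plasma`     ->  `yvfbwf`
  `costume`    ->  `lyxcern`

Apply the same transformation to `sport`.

bztad

The shifts repeat in a cycle of length 3: positions 0,1,… shift by +9, +10, +5, then the pattern repeats.
Applying it to sport: s+9=b, p+10=z, o+5=t, r+9=a, t+10=d.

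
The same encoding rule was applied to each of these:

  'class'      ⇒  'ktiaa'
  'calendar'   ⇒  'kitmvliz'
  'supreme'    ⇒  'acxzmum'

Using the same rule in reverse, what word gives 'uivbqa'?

This is a Caesar cipher with shift 8.
Decoding uivbqa: u−8=m, i−8=a, v−8=n, b−8=t, q−8=i, a−8=s.

mantis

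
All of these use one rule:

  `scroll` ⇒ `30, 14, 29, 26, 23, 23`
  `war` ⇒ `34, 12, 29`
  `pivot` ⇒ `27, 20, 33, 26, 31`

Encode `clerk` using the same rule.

14, 23, 16, 29, 22

The number is (letter's place in the alphabet, a=1) + 11.
For clerk: c=3→14, l=12→23, e=5→16, r=18→29, k=11→22.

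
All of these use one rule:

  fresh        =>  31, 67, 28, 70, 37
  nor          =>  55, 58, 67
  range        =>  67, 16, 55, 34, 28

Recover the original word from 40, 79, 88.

f(#6)→31 and r(#18)→67: differences scale by 3, so n = 3·pos + 13. With a=1..z=26, the number is 3·pos + 13.
Reversing it on 40, 79, 88: 40→(40−13)÷3=9=i, 79→(79−13)÷3=22=v, 88→(88−13)÷3=25=y.

ivy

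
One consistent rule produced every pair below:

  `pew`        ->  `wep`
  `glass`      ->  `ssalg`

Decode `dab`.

The output letters match the input read backwards: pew reversed is wep. The word is simply reversed.
Decoding dab: then reverse → bad.

bad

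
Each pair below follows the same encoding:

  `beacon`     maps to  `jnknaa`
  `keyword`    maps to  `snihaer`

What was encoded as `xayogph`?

product

In beacon: b→j is +8, e→n is +9, a→k is +10, c→n is +11 — the shift increases by 1 each position. The shift increases by 1 at each position, starting from +8: 8, 9, 10, ….
Decoding xayogph: x−8=p, a−9=r, y−10=o, o−11=d, g−12=u, p−13=c, h−14=t.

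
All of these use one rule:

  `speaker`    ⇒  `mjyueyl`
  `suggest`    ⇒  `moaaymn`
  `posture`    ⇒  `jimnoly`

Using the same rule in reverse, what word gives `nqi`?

Compare letters: s→m is +20, p→j is +20, e→y is +20 — a constant shift. It's a constant shift of +20 (ROT20).
Undoing it on nqi: n−20=t, q−20=w, i−20=o.

two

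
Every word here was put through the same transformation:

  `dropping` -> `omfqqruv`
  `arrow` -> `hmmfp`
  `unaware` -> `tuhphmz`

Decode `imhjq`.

tramp

d(3)→o(14) and r(17)→m(12) fit y≡11x+7 (mod 26); the inverse of 11 mod 26 is 19. Treating letters as 0–25, the rule is x ↦ 11x + 7 (mod 26).
Reversing it on imhjq: i(8)→19·(8−7)≡19=t; m(12)→19·(12−7)≡17=r; h(7)→19·(7−7)≡0=a; j(9)→19·(9−7)≡12=m; q(16)→19·(16−7)≡15=p (all mod 26).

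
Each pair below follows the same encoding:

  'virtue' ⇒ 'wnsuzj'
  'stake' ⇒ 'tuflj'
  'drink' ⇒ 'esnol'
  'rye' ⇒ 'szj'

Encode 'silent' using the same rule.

tnmjou

Two shifts are in play — +5 for a/e/i/o/u, +1 for every other letter.
Applying it to silent: s(cons)+1=t, i(vowel)+5=n, l(cons)+1=m, e(vowel)+5=j, n(cons)+1=o, t(cons)+1=u.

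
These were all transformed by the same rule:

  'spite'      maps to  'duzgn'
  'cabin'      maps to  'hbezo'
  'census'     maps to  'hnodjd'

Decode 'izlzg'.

s(18)→d(3) and p(15)→u(20) fit y≡3x+1 (mod 26); the inverse of 3 mod 26 is 9. Each letter's alphabet position (a=0..z=25) is mapped through 3·x+1 mod 26 — an affine cipher.
Reversing it on izlzg: i(8)→9·(8−1)≡11=l; z(25)→9·(25−1)≡8=i; l(11)→9·(11−1)≡12=m; z(25)→9·(25−1)≡8=i; g(6)→9·(6−1)≡19=t (all mod 26).

limit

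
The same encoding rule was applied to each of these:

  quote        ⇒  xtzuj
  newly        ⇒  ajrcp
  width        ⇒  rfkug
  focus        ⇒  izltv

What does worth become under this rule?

Each letter's alphabet position (a=0..z=25) is mapped through 25·x+13 mod 26 — an affine cipher.
On worth: w(22)→25·22+13≡17=r; o(14)→25·14+13≡25=z; r(17)→25·17+13≡22=w; t(19)→25·19+13≡20=u; h(7)→25·7+13≡6=g (all mod 26).

rzwug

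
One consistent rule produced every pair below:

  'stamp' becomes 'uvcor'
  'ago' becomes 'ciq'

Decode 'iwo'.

gum

Compare letters: s→u is +2, t→v is +2, a→c is +2 — a constant shift. Every letter moves 2 places later in the alphabet, wrapping around z→a.
Reversing it on iwo: i−2=g, w−2=u, o−2=m.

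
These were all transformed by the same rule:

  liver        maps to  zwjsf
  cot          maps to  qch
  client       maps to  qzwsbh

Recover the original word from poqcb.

Compare letters: l→z is +14, i→w is +14, v→j is +14 — a constant shift. Every letter moves 14 places later in the alphabet, wrapping around z→a.
Decoding poqcb: p−14=b, o−14=a, q−14=c, c−14=o, b−14=n.

bacon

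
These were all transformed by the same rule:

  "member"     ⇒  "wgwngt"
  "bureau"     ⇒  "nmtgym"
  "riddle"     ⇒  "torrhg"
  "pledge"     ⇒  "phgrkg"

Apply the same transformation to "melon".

m(12)→w(22) and e(4)→g(6) fit y≡15x+24 (mod 26); the inverse of 15 mod 26 is 7. This is an affine cipher: with a=0,…,z=25, each position x becomes (15x+24) mod 26.
For melon: m(12)→15·12+24≡22=w; e(4)→15·4+24≡6=g; l(11)→15·11+24≡7=h; o(14)→15·14+24≡0=a; n(13)→15·13+24≡11=l (all mod 26).

wghal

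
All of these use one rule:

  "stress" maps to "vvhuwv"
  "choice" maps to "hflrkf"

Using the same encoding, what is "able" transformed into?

hoed

The output letters match the input read backwards, each shifted +3: stress reversed is sserts. The word is reversed, then every letter is shifted forward by 3.
Applying it to able: reverse → elba; then shift: e+3=h, l+3=o, b+3=e, a+3=d.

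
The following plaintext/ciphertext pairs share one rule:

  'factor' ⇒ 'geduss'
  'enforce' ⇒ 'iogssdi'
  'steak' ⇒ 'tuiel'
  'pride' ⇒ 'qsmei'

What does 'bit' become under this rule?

cmu

The shift depends on letter class: consonant f→g is +1, but vowel a→e is +4. The rule splits by letter class: vowels +4, consonants +1.
For bit: b(cons)+1=c, i(vowel)+4=m, t(cons)+1=u.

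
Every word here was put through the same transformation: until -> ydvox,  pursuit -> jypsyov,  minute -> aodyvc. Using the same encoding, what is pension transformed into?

jcdsogd

u(20)→y(24) and n(13)→d(3) fit y≡3x+16 (mod 26); the inverse of 3 mod 26 is 9. Each letter's alphabet position (a=0..z=25) is mapped through 3·x+16 mod 26 — an affine cipher.
For pension: p(15)→3·15+16≡9=j; e(4)→3·4+16≡2=c; n(13)→3·13+16≡3=d; s(18)→3·18+16≡18=s; i(8)→3·8+16≡14=o; o(14)→3·14+16≡6=g; n(13)→3·13+16≡3=d (all mod 26).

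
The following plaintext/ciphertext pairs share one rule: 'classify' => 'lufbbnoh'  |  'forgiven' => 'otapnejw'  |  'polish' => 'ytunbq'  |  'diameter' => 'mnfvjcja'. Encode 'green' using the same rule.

The shift depends on letter class: consonant c→l is +9, but vowel a→f is +5. Two shifts are in play — +5 for a/e/i/o/u, +9 for every other letter.
Applying it to green: g(cons)+9=p, r(cons)+9=a, e(vowel)+5=j, e(vowel)+5=j, n(cons)+9=w.

pajjw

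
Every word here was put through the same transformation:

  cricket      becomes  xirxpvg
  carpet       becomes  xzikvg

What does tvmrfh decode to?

Each pair mirrors across the alphabet (c↔x, r↔i, i↔r): positions sum to 25. This is the alphabet-reversal cipher (Atbash): a becomes z, b becomes y, etc.
Undoing it on tvmrfh: t↔g, v↔e, m↔n, r↔i, f↔u, h↔s.

genius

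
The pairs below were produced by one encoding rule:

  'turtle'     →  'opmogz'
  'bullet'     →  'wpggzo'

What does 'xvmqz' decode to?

Compare letters: t→o is +21, u→p is +21, r→m is +21 — a constant shift. It's a constant shift of +21 (ROT21).
Undoing it on xvmqz: x−21=c, v−21=a, m−21=r, q−21=v, z−21=e.

carve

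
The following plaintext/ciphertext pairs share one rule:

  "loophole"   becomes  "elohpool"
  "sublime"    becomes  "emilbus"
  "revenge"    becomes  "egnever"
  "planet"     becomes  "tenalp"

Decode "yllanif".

The output letters match the input read backwards: loophole reversed is elohpool. It's just the letters in reverse order.
Reversing it on yllanif: then reverse → finally.

finally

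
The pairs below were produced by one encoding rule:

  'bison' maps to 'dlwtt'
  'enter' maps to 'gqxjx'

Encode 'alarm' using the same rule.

coews

In bison: b→d is +2, i→l is +3, s→w is +4, o→t is +5 — the shift increases by 1 each position. Each letter shifts forward by (position + 2), i.e. 2, 3, 4, … — the shift grows by one for each successive letter.
For alarm: a+2=c, l+3=o, a+4=e, r+5=w, m+6=s.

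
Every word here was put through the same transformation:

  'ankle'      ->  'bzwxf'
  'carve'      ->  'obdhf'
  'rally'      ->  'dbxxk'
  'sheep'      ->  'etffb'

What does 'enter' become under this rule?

The shift depends on letter class: consonant n→z is +12, but vowel a→b is +1. The rule splits by letter class: vowels +1, consonants +12.
For enter: e(vowel)+1=f, n(cons)+12=z, t(cons)+12=f, e(vowel)+1=f, r(cons)+12=d.

fzffd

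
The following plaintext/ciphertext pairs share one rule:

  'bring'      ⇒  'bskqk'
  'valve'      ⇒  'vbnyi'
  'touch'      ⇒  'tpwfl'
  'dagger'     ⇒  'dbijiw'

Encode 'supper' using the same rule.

svrsiw

In bring: b→b is +0, r→s is +1, i→k is +2, n→q is +3 — the shift increases by 1 each position. Each letter shifts forward by its position index (0, 1, 2, …) — the shift grows by one for each successive letter.
On supper: s+0=s, u+1=v, p+2=r, p+3=s, e+4=i, r+5=w.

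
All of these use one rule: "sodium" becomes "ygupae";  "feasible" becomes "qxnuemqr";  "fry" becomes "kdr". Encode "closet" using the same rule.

The word is reversed, then every letter is shifted forward by 12.
For closet: reverse → tesolc; then shift: t+12=f, e+12=q, s+12=e, o+12=a, l+12=x, c+12=o.

fqeaxo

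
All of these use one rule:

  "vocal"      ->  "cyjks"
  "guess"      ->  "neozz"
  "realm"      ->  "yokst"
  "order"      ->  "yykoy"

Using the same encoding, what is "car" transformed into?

jky

The shift depends on letter class: consonant v→c is +7, but vowel o→y is +10. Two shifts are in play — +10 for a/e/i/o/u, +7 for every other letter.
Applying it to car: c(cons)+7=j, a(vowel)+10=k, r(cons)+7=y.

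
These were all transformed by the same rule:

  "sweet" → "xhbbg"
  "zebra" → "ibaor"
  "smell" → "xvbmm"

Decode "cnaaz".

s(18)→x(23) and w(22)→h(7) fit y≡9x+17 (mod 26); the inverse of 9 mod 26 is 3. This is an affine cipher: with a=0,…,z=25, each position x becomes (9x+17) mod 26.
Decoding cnaaz: c(2)→3·(2−17)≡7=h; n(13)→3·(13−17)≡14=o; a(0)→3·(0−17)≡1=b; a(0)→3·(0−17)≡1=b; z(25)→3·(25−17)≡24=y (all mod 26).

hobby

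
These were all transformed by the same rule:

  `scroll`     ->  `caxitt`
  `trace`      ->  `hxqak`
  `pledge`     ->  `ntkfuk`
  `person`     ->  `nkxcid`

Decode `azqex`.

chair

s(18)→c(2) and c(2)→a(0) fit y≡5x+16 (mod 26); the inverse of 5 mod 26 is 21. This is an affine cipher: with a=0,…,z=25, each position x becomes (5x+16) mod 26.
Decoding azqex: a(0)→21·(0−16)≡2=c; z(25)→21·(25−16)≡7=h; q(16)→21·(16−16)≡0=a; e(4)→21·(4−16)≡8=i; x(23)→21·(23−16)≡17=r (all mod 26).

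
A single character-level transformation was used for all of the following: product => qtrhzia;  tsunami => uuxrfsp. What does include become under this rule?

jpfpzjl

The shift increases by 1 at each position, starting from +1: 1, 2, 3, ….
For include: i+1=j, n+2=p, c+3=f, l+4=p, u+5=z, d+6=j, e+7=l.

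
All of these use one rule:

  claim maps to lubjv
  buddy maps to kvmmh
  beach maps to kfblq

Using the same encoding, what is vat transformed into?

The rule splits by letter class: vowels +1, consonants +9.
On vat: v(cons)+9=e, a(vowel)+1=b, t(cons)+9=c.

ebc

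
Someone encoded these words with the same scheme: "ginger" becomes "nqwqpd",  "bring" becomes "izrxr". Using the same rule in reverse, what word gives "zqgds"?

sixth

In ginger: g→n is +7, i→q is +8, n→w is +9, g→q is +10 — the shift increases by 1 each position. Letter i (0-indexed) is shifted by i+7, so successive shifts are 7, 8, 9, ….
Undoing it on zqgds: z−7=s, q−8=i, g−9=x, d−10=t, s−11=h.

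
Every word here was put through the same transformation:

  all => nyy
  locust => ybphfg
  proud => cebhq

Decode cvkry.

pixel

Every letter moves 13 places later in the alphabet, wrapping around z→a.
Decoding cvkry: c−13=p, v−13=i, k−13=x, r−13=e, y−13=l.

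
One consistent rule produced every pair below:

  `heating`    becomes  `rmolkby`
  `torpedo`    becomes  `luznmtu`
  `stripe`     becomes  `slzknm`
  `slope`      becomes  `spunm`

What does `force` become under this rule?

This is an affine cipher: with a=0,…,z=25, each position x becomes (19x+14) mod 26.
On force: f(5)→19·5+14≡5=f; o(14)→19·14+14≡20=u; r(17)→19·17+14≡25=z; c(2)→19·2+14≡0=a; e(4)→19·4+14≡12=m (all mod 26).

fuzam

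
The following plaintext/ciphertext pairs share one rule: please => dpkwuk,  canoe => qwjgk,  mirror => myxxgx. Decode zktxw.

p(15)→d(3) and l(11)→p(15) fit y≡23x+22 (mod 26); the inverse of 23 mod 26 is 17. Each letter's alphabet position (a=0..z=25) is mapped through 23·x+22 mod 26 — an affine cipher.
Reversing it on zktxw: z(25)→17·(25−22)≡25=z; k(10)→17·(10−22)≡4=e; t(19)→17·(19−22)≡1=b; x(23)→17·(23−22)≡17=r; w(22)→17·(22−22)≡0=a (all mod 26).

zebra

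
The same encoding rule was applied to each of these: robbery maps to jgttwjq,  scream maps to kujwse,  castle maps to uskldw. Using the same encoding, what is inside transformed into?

afkavw

Compare letters: r→j is +18, o→g is +18, b→t is +18 — a constant shift. This is a Caesar cipher with shift 18.
For inside: i+18=a, n+18=f, s+18=k, i+18=a, d+18=v, e+18=w.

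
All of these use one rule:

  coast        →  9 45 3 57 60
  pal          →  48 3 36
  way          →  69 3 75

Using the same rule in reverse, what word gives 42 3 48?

c(#3)→9 and o(#15)→45: differences scale by 3, so n = 3·pos + 0. Each letter becomes 3×(its alphabet position, a=1..z=26).
Reversing it on 42 3 48: 42→(42−0)÷3=14=n, 3→(3−0)÷3=1=a, 48→(48−0)÷3=16=p.

nap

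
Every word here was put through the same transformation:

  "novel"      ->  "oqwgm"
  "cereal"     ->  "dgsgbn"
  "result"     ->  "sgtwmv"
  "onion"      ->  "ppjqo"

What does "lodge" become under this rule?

mqeif

Shifts by position in novel: pos 0: n→o (+1), pos 1: o→q (+2), pos 2: v→w (+1), pos 3: e→g (+2) — repeating every 2. The shifts repeat in a cycle of length 2: positions 0,1,… shift by +1, +2, then the pattern repeats.
Applying it to lodge: l+1=m, o+2=q, d+1=e, g+2=i, e+1=f.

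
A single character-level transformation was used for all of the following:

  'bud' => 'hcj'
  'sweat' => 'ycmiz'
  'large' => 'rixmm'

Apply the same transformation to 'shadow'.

ynijwc

Vowels shift forward by 8 and consonants shift forward by 6.
On shadow: s(cons)+6=y, h(cons)+6=n, a(vowel)+8=i, d(cons)+6=j, o(vowel)+8=w, w(cons)+6=c.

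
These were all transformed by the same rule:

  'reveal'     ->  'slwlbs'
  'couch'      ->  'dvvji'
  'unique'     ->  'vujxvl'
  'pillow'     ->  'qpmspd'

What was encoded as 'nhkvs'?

Shifts by position in reveal: pos 0: r→s (+1), pos 1: e→l (+7), pos 2: v→w (+1), pos 3: e→l (+7) — repeating every 2. It's a Vigenère-style cipher with numeric key [1,7]: position i shifts by key[i mod 2].
Decoding nhkvs: n−1=m, h−7=a, k−1=j, v−7=o, s−1=r.

major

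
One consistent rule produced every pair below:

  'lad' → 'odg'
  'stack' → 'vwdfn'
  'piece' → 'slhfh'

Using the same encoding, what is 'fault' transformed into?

idxow

Each letter is shifted forward by 3 in the alphabet (a Caesar shift of +3).
Applying it to fault: f+3=i, a+3=d, u+3=x, l+3=o, t+3=w.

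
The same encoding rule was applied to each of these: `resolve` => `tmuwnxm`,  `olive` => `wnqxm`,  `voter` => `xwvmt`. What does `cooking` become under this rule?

The shift depends on letter class: consonant r→t is +2, but vowel e→m is +8. Two shifts are in play — +8 for a/e/i/o/u, +2 for every other letter.
On cooking: c(cons)+2=e, o(vowel)+8=w, o(vowel)+8=w, k(cons)+2=m, i(vowel)+8=q, n(cons)+2=p, g(cons)+2=i.

ewwmqpi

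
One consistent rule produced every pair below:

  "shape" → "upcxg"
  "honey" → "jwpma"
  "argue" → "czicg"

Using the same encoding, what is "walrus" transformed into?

Shifts by position in shape: pos 0: s→u (+2), pos 1: h→p (+8), pos 2: a→c (+2), pos 3: p→x (+8) — repeating every 2. The shifts repeat in a cycle of length 2: positions 0,1,… shift by +2, +8, then the pattern repeats.
On walrus: w+2=y, a+8=i, l+2=n, r+8=z, u+2=w, s+8=a.

yinzwa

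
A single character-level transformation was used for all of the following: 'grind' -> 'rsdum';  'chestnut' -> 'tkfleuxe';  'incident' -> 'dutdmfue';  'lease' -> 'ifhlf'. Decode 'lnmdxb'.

sodium

g(6)→r(17) and r(17)→s(18) fit y≡19x+7 (mod 26); the inverse of 19 mod 26 is 11. Treating letters as 0–25, the rule is x ↦ 19x + 7 (mod 26).
Decoding lnmdxb: l(11)→11·(11−7)≡18=s; n(13)→11·(13−7)≡14=o; m(12)→11·(12−7)≡3=d; d(3)→11·(3−7)≡8=i; x(23)→11·(23−7)≡20=u; b(1)→11·(1−7)≡12=m (all mod 26).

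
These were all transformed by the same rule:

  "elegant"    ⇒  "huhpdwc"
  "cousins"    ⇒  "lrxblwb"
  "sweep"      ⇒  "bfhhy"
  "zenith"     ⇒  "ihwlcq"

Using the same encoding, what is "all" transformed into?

duu

The shift depends on letter class: consonant l→u is +9, but vowel e→h is +3. Vowels shift forward by 3 and consonants shift forward by 9.
For all: a(vowel)+3=d, l(cons)+9=u, l(cons)+9=u.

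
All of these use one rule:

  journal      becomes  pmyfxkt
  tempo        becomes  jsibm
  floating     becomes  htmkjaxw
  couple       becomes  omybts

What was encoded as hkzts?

Each letter's alphabet position (a=0..z=25) is mapped through 15·x+10 mod 26 — an affine cipher.
Decoding hkzts: h(7)→7·(7−10)≡5=f; k(10)→7·(10−10)≡0=a; z(25)→7·(25−10)≡1=b; t(19)→7·(19−10)≡11=l; s(18)→7·(18−10)≡4=e (all mod 26).

fable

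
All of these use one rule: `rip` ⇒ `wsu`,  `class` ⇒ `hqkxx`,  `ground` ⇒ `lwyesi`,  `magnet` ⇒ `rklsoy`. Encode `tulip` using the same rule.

yeqsu

The shift depends on letter class: consonant r→w is +5, but vowel i→s is +10. Vowels shift forward by 10 and consonants shift forward by 5.
For tulip: t(cons)+5=y, u(vowel)+10=e, l(cons)+5=q, i(vowel)+10=s, p(cons)+5=u.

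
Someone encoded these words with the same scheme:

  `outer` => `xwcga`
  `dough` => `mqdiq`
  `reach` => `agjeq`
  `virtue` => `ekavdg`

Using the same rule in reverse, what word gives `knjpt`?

Shifts by position in outer: pos 0: o→x (+9), pos 1: u→w (+2), pos 2: t→c (+9), pos 3: e→g (+2) — repeating every 2. The shifts repeat in a cycle of length 2: positions 0,1,… shift by +9, +2, then the pattern repeats.
Reversing it on knjpt: k−9=b, n−2=l, j−9=a, p−2=n, t−9=k.

blank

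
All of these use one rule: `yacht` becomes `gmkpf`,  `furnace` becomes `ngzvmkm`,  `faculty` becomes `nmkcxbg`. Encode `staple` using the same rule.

A repeating key of period 3 is used — shifts +8, +12, +8 over and over.
Applying it to staple: s+8=a, t+12=f, a+8=i, p+8=x, l+12=x, e+8=m.

afixxm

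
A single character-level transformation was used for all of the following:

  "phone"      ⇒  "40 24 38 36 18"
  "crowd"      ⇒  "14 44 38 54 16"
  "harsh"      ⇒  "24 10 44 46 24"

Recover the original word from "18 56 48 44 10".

p(#16)→40 and h(#8)→24: differences scale by 2, so n = 2·pos + 8. With a=1..z=26, the number is 2·pos + 8.
Reversing it on 18 56 48 44 10: 18→(18−8)÷2=5=e, 56→(56−8)÷2=24=x, 48→(48−8)÷2=20=t, 44→(44−8)÷2=18=r, 10→(10−8)÷2=1=a.

extra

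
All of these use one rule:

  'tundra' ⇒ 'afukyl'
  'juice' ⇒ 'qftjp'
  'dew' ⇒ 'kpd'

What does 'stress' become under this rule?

zaypzz

The shift depends on letter class: consonant t→a is +7, but vowel u→f is +11. Two shifts are in play — +11 for a/e/i/o/u, +7 for every other letter.
On stress: s(cons)+7=z, t(cons)+7=a, r(cons)+7=y, e(vowel)+11=p, s(cons)+7=z, s(cons)+7=z.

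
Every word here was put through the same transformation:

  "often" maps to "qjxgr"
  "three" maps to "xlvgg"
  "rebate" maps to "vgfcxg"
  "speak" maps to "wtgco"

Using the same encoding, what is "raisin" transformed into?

The shift depends on letter class: consonant f→j is +4, but vowel o→q is +2. Vowels shift forward by 2 and consonants shift forward by 4.
Applying it to raisin: r(cons)+4=v, a(vowel)+2=c, i(vowel)+2=k, s(cons)+4=w, i(vowel)+2=k, n(cons)+4=r.

vckwkr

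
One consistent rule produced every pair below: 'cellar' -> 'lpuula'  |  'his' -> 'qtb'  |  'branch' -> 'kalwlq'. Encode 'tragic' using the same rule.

calptl

The shift depends on letter class: consonant c→l is +9, but vowel e→p is +11. Two shifts are in play — +11 for a/e/i/o/u, +9 for every other letter.
For tragic: t(cons)+9=c, r(cons)+9=a, a(vowel)+11=l, g(cons)+9=p, i(vowel)+11=t, c(cons)+9=l.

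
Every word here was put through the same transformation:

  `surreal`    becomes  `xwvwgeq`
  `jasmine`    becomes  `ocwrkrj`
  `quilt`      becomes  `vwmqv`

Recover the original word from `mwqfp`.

human

Shifts by position in surreal: pos 0: s→x (+5), pos 1: u→w (+2), pos 2: r→v (+4), pos 3: r→w (+5), pos 4: e→g (+2), pos 5: a→e (+4) — repeating every 3. A repeating key of period 3 is used — shifts +5, +2, +4 over and over.
Undoing it on mwqfp: m−5=h, w−2=u, q−4=m, f−5=a, p−2=n.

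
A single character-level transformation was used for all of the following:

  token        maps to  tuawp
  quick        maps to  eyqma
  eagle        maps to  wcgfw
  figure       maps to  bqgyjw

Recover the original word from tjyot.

trust

t(19)→t(19) and o(14)→u(20) fit y≡5x+2 (mod 26); the inverse of 5 mod 26 is 21. Each letter's alphabet position (a=0..z=25) is mapped through 5·x+2 mod 26 — an affine cipher.
Undoing it on tjyot: t(19)→21·(19−2)≡19=t; j(9)→21·(9−2)≡17=r; y(24)→21·(24−2)≡20=u; o(14)→21·(14−2)≡18=s; t(19)→21·(19−2)≡19=t (all mod 26).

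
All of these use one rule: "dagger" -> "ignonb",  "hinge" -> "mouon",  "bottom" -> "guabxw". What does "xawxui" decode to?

supply

In dagger: d→i is +5, a→g is +6, g→n is +7, g→o is +8 — the shift increases by 1 each position. Each letter shifts forward by (position + 5), i.e. 5, 6, 7, … — the shift grows by one for each successive letter.
Undoing it on xawxui: x−5=s, a−6=u, w−7=p, x−8=p, u−9=l, i−10=y.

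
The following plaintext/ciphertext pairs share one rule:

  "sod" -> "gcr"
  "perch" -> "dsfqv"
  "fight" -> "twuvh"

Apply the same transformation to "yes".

Compare letters: s→g is +14, o→c is +14, d→r is +14 — a constant shift. This is a Caesar cipher with shift 14.
On yes: y+14=m, e+14=s, s+14=g.

msg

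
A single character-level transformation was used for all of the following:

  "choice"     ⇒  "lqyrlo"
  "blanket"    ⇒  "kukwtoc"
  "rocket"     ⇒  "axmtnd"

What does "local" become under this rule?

Shifts by position in choice: pos 0: c→l (+9), pos 1: h→q (+9), pos 2: o→y (+10), pos 3: i→r (+9), pos 4: c→l (+9), pos 5: e→o (+10) — repeating every 3. A repeating key of period 3 is used — shifts +9, +9, +10 over and over.
On local: l+9=u, o+9=x, c+10=m, a+9=j, l+9=u.

uxmju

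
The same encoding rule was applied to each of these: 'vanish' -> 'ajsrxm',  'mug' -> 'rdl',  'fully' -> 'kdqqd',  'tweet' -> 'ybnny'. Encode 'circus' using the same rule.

hrwhdx

The shift depends on letter class: consonant v→a is +5, but vowel a→j is +9. Vowels shift forward by 9 and consonants shift forward by 5.
For circus: c(cons)+5=h, i(vowel)+9=r, r(cons)+5=w, c(cons)+5=h, u(vowel)+9=d, s(cons)+5=x.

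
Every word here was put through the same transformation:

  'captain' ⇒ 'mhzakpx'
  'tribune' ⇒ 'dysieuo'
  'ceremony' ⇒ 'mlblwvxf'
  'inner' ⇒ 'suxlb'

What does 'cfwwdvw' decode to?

symptom

Shifts by position in captain: pos 0: c→m (+10), pos 1: a→h (+7), pos 2: p→z (+10), pos 3: t→a (+7) — repeating every 2. The shifts repeat in a cycle of length 2: positions 0,1,… shift by +10, +7, then the pattern repeats.
Decoding cfwwdvw: c−10=s, f−7=y, w−10=m, w−7=p, d−10=t, v−7=o, w−10=m.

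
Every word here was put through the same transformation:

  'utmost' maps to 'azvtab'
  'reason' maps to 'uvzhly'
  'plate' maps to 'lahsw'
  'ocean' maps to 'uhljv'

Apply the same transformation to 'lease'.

The output letters match the input read backwards, each shifted +7: utmost reversed is tsomtu. Read the word backwards and shift each letter +7.
On lease: reverse → esael; then shift: e+7=l, s+7=z, a+7=h, e+7=l, l+7=s.

lzhls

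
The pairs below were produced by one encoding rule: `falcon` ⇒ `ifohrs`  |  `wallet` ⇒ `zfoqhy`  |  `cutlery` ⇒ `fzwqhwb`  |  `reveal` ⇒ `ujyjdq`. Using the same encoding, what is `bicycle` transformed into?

A repeating key of period 2 is used — shifts +3, +5 over and over.
Applying it to bicycle: b+3=e, i+5=n, c+3=f, y+5=d, c+3=f, l+5=q, e+3=h.

enfdfqh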